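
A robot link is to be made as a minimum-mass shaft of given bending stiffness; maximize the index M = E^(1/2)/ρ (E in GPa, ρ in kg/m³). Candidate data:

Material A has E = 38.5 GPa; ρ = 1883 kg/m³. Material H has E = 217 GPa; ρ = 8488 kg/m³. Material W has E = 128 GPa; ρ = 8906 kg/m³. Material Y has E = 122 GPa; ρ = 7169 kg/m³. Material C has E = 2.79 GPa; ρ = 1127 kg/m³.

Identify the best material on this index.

Evaluate M for each candidate:
  material A: M = 3.30×10⁻³
  material H: M = 1.74×10⁻³
  material Y: M = 1.54×10⁻³
  material C: M = 1.48×10⁻³
  material W: M = 1.27×10⁻³
Material A ranks first.

material A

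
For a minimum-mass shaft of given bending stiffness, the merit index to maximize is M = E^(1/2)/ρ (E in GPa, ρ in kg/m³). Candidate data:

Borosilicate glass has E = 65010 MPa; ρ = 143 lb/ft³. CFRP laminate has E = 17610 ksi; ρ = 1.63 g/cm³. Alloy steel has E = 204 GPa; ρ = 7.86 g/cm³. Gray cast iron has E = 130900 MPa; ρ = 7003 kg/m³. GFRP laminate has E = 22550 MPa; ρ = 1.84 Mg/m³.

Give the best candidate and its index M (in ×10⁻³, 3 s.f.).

Convert each candidate to consistent units, then evaluate M:
  borosilicate glass: E = 65.01 GPa, ρ = 2291 kg/m³
  CFRP laminate: E = 121.4 GPa, ρ = 1630 kg/m³
  alloy steel: E = 204.0 GPa, ρ = 7860 kg/m³
  gray cast iron: E = 130.9 GPa, ρ = 7003 kg/m³
  GFRP laminate: E = 22.55 GPa, ρ = 1840 kg/m³
  CFRP laminate: M = 6.76×10⁻³
  borosilicate glass: M = 3.52×10⁻³
  GFRP laminate: M = 2.58×10⁻³
  alloy steel: M = 1.82×10⁻³
  gray cast iron: M = 1.63×10⁻³
The maximum is for CFRP laminate.

CFRP laminate, M = 6.76×10⁻³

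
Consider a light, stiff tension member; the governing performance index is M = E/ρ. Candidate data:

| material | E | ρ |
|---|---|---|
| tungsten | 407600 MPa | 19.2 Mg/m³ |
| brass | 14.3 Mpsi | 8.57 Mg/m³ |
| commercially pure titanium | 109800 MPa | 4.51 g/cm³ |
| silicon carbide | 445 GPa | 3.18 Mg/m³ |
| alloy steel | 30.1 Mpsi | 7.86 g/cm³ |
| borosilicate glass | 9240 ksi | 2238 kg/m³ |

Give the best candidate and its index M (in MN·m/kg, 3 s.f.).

silicon carbide, M = 140 MN·m/kg

Normalizing units and computing the index:
  tungsten: E = 407.6 GPa, ρ = 19200 kg/m³
  brass: E = 98.60 GPa, ρ = 8570 kg/m³
  commercially pure titanium: E = 109.8 GPa, ρ = 4510 kg/m³
  silicon carbide: E = 445.0 GPa, ρ = 3180 kg/m³
  alloy steel: E = 207.5 GPa, ρ = 7860 kg/m³
  borosilicate glass: E = 63.71 GPa, ρ = 2238 kg/m³
  silicon carbide: M = 140 MN·m/kg
  borosilicate glass: M = 28.5 MN·m/kg
  alloy steel: M = 26.4 MN·m/kg
  commercially pure titanium: M = 24.3 MN·m/kg
  tungsten: M = 21.2 MN·m/kg
  brass: M = 11.5 MN·m/kg
Silicon carbide has the largest M.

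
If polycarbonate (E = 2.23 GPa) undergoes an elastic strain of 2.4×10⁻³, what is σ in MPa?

5.35 MPa

σ = E·ε = 2230 MPa × 2.4×10⁻³ = 5.35 MPa.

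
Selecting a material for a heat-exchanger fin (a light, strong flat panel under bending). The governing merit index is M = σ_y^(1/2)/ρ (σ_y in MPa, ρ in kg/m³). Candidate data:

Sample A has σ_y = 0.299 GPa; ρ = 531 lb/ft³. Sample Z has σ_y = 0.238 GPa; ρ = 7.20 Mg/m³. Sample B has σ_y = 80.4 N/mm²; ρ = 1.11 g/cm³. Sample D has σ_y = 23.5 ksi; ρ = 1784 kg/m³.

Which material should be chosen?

Normalizing units and computing the index:
  sample A: σ_y = 299.0 MPa, ρ = 8506 kg/m³
  sample Z: σ_y = 238.0 MPa, ρ = 7200 kg/m³
  sample B: σ_y = 80.40 MPa, ρ = 1110 kg/m³
  sample D: σ_y = 162.0 MPa, ρ = 1784 kg/m³
  sample B: M = 8.08×10⁻³
  sample D: M = 7.14×10⁻³
  sample Z: M = 2.14×10⁻³
  sample A: M = 2.03×10⁻³
Sample B ranks first.

sample B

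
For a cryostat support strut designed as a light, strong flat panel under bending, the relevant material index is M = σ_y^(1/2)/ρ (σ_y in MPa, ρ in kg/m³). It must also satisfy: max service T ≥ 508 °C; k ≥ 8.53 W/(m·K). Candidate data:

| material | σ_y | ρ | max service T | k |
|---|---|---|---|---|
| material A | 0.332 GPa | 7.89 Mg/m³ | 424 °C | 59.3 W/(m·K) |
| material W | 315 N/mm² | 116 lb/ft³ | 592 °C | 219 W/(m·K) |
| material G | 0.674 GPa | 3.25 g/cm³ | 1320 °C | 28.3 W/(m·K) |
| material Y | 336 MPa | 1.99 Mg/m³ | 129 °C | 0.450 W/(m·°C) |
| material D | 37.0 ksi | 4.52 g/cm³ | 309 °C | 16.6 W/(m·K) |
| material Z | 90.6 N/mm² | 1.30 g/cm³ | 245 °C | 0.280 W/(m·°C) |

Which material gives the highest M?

Screen on constraints: max service T ≥ 508 °C; k ≥ 8.53 W/(m·K). Survivors: material W, material G.
Putting every candidate on a common basis:
  material W: σ_y = 315.0 MPa, ρ = 1858 kg/m³
  material G: σ_y = 674.0 MPa, ρ = 3250 kg/m³
  material W: M = 9.55×10⁻³
  material G: M = 7.99×10⁻³
Material W has the largest M.

material W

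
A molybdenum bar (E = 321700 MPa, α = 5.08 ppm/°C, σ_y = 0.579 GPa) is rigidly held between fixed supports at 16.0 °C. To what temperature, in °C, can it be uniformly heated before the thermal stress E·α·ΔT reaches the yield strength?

370 °C

E = 321700 MPa = 321.7 GPa.
σ_y = 0.579 GPa = 579.0 MPa.
E·α·ΔT = 579.0 MPa ⇒ ΔT = 579.0 / (321.7×10³ × 5.08×10⁻⁶) = 354.3 K.
T = 16.0 + 354.3 = 370.3 °C.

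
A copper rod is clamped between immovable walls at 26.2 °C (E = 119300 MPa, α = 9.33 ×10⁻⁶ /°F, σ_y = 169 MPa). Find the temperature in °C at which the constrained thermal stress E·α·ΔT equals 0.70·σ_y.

85.2 °C

E = 119300 MPa = 119.3 GPa.
α = 9.33×10⁻⁶/°F × 9/5 = 16.8×10⁻⁶/K.
E·α·ΔT = 118.3 MPa ⇒ ΔT = 118.3 / (119.3×10³ × 16.8×10⁻⁶) = 59.05 K.
T = 26.2 + 59.05 = 85.25 °C.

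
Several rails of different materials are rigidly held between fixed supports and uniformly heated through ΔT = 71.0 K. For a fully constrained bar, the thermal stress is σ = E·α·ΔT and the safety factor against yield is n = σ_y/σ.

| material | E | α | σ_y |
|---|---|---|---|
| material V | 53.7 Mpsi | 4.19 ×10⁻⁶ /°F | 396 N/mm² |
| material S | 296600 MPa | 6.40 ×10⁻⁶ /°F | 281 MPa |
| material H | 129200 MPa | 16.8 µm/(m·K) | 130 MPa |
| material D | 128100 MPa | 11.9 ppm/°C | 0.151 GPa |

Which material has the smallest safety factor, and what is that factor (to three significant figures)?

material H, n = 0.844

Converting E to GPa, α to ×10⁻⁶/K, σ_y to MPa, then σ and n for each:
  material V: E = 370.2, α = 7.54, σ_y = 396.0 → σ = 198 MPa, n = 2.00
  material S: E = 296.6, α = 11.5, σ_y = 281.0 → σ = 243 MPa, n = 1.16
  material H: E = 129.2, α = 16.8, σ_y = 130.0 → σ = 154 MPa, n = 0.844
  material D: E = 128.1, α = 11.9, σ_y = 151.0 → σ = 108 MPa, n = 1.40
Smallest n: material H with n = 0.844.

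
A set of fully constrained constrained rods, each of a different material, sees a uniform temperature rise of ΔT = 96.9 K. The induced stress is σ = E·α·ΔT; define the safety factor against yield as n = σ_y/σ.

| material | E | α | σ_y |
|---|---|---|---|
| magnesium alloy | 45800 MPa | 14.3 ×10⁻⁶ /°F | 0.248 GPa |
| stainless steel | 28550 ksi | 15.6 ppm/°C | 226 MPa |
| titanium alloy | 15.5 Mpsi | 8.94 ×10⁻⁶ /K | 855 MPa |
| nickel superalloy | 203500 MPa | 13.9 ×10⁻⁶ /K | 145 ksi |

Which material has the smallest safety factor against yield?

stainless steel

With everything in SI (GPa, ×10⁻⁶/K, MPa):
  magnesium alloy: E = 45.80, α = 25.7, σ_y = 248.0 → σ = 114 MPa, n = 2.17
  stainless steel: E = 196.8, α = 15.6, σ_y = 226.0 → σ = 298 MPa, n = 0.760
  titanium alloy: E = 106.9, α = 8.94, σ_y = 855.0 → σ = 92.6 MPa, n = 9.24
  nickel superalloy: E = 203.5, α = 13.9, σ_y = 999.7 → σ = 274 MPa, n = 3.65
The minimum is stainless steel at n = 0.760.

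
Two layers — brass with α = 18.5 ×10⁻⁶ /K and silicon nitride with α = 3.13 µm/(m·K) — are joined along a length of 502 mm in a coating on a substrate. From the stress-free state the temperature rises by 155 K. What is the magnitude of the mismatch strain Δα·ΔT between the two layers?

2.38×10⁻³

Δα = |18.5 − 3.13|×10⁻⁶/K = 15.4×10⁻⁶/K.
Mismatch strain = Δα·ΔT = 15.4×10⁻⁶ × 155.0 = 2.38×10⁻³.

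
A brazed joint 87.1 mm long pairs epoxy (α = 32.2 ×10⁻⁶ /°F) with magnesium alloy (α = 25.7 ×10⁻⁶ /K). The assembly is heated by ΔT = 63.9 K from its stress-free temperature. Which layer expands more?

epoxy: α = 32.2×10⁻⁶/°F × 9/5 = 58.0×10⁻⁶/K.
α(epoxy) = 58.0×10⁻⁶/K vs α(magnesium alloy) = 25.7×10⁻⁶/K.
Higher α expands more for the same ΔT: epoxy.

epoxy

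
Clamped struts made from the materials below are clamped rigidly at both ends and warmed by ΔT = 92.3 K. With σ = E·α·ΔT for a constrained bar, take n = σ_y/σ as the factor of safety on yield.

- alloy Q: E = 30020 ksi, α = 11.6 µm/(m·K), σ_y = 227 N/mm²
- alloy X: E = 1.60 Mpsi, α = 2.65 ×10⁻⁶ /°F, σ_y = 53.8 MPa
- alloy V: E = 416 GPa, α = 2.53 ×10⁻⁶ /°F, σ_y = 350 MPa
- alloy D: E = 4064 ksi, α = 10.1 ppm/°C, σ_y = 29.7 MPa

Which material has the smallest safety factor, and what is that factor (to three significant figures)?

With everything in SI (GPa, ×10⁻⁶/K, MPa):
  alloy Q: E = 207.0, α = 11.6, σ_y = 227.0 → σ = 222 MPa, n = 1.02
  alloy X: E = 11.03, α = 4.77, σ_y = 53.80 → σ = 4.86 MPa, n = 11.1
  alloy V: E = 416.0, α = 4.55, σ_y = 350.0 → σ = 175 MPa, n = 2.00
  alloy D: E = 28.02, α = 10.1, σ_y = 29.70 → σ = 26.1 MPa, n = 1.14
Smallest n: alloy Q with n = 1.02.

alloy Q, n = 1.02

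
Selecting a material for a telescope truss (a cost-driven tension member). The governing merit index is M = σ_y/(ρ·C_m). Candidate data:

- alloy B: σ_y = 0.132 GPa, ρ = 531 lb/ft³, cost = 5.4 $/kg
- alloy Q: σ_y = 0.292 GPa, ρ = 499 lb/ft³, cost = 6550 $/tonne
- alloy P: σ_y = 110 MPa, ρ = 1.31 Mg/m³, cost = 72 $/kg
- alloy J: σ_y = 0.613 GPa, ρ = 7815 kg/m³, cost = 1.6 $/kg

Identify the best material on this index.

Normalizing units and computing the index:
  alloy B: σ_y = 132.0 MPa, ρ = 8506 kg/m³, cost = 5.400 $/kg
  alloy Q: σ_y = 292.0 MPa, ρ = 7993 kg/m³, cost = 6.550 $/kg
  alloy P: σ_y = 110.0 MPa, ρ = 1310 kg/m³, cost = 72.00 $/kg
  alloy J: σ_y = 613.0 MPa, ρ = 7815 kg/m³, cost = 1.600 $/kg
  alloy J: M = 49.0 kN·m per $
  alloy Q: M = 5.58 kN·m per $
  alloy B: M = 2.87 kN·m per $
  alloy P: M = 1.17 kN·m per $
Alloy J has the largest M.

alloy J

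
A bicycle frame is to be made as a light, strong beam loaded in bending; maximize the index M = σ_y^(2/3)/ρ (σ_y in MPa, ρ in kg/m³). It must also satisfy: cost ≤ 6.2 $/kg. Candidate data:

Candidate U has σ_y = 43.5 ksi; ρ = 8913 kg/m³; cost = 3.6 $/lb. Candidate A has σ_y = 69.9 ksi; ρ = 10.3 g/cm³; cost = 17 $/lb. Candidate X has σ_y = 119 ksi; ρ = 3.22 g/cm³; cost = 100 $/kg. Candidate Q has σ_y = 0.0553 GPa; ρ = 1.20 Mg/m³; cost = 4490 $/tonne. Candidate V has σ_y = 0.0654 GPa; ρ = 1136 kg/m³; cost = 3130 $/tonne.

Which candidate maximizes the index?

candidate V

Screen on constraints: cost ≤ 6.2 $/kg. Survivors: candidate Q, candidate V.
Normalizing units and computing the index:
  candidate Q: σ_y = 55.30 MPa, ρ = 1200 kg/m³
  candidate V: σ_y = 65.40 MPa, ρ = 1136 kg/m³
  candidate V: M = 14.3×10⁻³
  candidate Q: M = 12.1×10⁻³
Candidate V ranks first.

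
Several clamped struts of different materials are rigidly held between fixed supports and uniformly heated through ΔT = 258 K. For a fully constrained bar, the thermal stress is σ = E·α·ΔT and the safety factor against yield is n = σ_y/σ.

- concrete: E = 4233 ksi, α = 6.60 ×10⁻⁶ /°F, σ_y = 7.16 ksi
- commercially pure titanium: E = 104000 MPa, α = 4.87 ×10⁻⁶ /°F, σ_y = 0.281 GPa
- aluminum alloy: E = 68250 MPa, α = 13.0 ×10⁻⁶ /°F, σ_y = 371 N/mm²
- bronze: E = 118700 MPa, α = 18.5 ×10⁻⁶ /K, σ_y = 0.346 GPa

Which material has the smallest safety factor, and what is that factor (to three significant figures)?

concrete, n = 0.552

Converting E to GPa, α to ×10⁻⁶/K, σ_y to MPa, then σ and n for each:
  concrete: E = 29.19, α = 11.9, σ_y = 49.37 → σ = 89.5 MPa, n = 0.552
  commercially pure titanium: E = 104.0, α = 8.77, σ_y = 281.0 → σ = 235 MPa, n = 1.19
  aluminum alloy: E = 68.25, α = 23.4, σ_y = 371.0 → σ = 412 MPa, n = 0.900
  bronze: E = 118.7, α = 18.5, σ_y = 346.0 → σ = 567 MPa, n = 0.611
Smallest n: concrete with n = 0.552.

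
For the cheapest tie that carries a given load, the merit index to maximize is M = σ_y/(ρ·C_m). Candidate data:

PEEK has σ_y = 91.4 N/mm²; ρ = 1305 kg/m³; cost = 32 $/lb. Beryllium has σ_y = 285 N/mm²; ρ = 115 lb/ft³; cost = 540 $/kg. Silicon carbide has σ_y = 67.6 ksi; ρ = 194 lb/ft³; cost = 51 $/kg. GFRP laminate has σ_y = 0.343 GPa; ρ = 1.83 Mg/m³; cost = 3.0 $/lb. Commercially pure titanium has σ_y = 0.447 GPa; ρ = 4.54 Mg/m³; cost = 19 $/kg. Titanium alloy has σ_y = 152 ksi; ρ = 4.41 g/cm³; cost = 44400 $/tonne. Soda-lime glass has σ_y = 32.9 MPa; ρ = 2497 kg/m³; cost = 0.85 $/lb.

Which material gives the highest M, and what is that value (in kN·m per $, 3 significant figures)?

GFRP laminate, M = 28.3 kN·m per $

After converting to SI:
  PEEK: σ_y = 91.40 MPa, ρ = 1305 kg/m³, cost = 70.55 $/kg
  beryllium: σ_y = 285.0 MPa, ρ = 1842 kg/m³, cost = 540.0 $/kg
  silicon carbide: σ_y = 466.1 MPa, ρ = 3108 kg/m³, cost = 51.00 $/kg
  GFRP laminate: σ_y = 343.0 MPa, ρ = 1830 kg/m³, cost = 6.614 $/kg
  commercially pure titanium: σ_y = 447.0 MPa, ρ = 4540 kg/m³, cost = 19.00 $/kg
  titanium alloy: σ_y = 1048 MPa, ρ = 4410 kg/m³, cost = 44.40 $/kg
  soda-lime glass: σ_y = 32.90 MPa, ρ = 2497 kg/m³, cost = 1.874 $/kg
  GFRP laminate: M = 28.3 kN·m per $
  soda-lime glass: M = 7.03 kN·m per $
  titanium alloy: M = 5.35 kN·m per $
  commercially pure titanium: M = 5.18 kN·m per $
  silicon carbide: M = 2.94 kN·m per $
  PEEK: M = 0.993 kN·m per $
  beryllium: M = 0.287 kN·m per $
Highest index: GFRP laminate.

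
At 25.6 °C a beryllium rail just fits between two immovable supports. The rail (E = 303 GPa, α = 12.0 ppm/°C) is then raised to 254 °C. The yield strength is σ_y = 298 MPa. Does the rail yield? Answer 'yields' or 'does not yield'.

yields

ΔT = 228.4 K. Constrained thermal stress σ = E·α·ΔT = 303.0×10³ MPa × 12.0×10⁻⁶ × 228.4 = 830 MPa (compressive).
Compare to σ_y = 298 MPa: σ ≥ σ_y, so it yields.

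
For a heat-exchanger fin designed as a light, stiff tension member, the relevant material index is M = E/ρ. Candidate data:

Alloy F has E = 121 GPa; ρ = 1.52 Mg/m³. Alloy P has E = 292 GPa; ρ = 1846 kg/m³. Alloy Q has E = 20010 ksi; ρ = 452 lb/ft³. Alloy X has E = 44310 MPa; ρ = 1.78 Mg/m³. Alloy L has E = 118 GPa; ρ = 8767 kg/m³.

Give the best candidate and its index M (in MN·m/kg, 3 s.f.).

Normalizing units and computing the index:
  alloy F: E = 121.0 GPa, ρ = 1520 kg/m³
  alloy P: E = 292.0 GPa, ρ = 1846 kg/m³
  alloy Q: E = 138.0 GPa, ρ = 7240 kg/m³
  alloy X: E = 44.31 GPa, ρ = 1780 kg/m³
  alloy L: E = 118.0 GPa, ρ = 8767 kg/m³
  alloy P: M = 158 MN·m/kg
  alloy F: M = 79.6 MN·m/kg
  alloy X: M = 24.9 MN·m/kg
  alloy Q: M = 19.1 MN·m/kg
  alloy L: M = 13.5 MN·m/kg
Highest index: alloy P.

alloy P, M = 158 MN·m/kg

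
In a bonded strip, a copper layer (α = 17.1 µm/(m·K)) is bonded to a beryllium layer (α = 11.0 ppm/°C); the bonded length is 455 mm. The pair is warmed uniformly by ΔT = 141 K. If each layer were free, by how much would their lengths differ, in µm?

391 µm

Δα = |17.1 − 11.0|×10⁻⁶/K = 6.10×10⁻⁶/K.
ΔL_mismatch = Δα·L·ΔT = 6.10×10⁻⁶ × 455.0 mm × 141.0 K = 391 µm.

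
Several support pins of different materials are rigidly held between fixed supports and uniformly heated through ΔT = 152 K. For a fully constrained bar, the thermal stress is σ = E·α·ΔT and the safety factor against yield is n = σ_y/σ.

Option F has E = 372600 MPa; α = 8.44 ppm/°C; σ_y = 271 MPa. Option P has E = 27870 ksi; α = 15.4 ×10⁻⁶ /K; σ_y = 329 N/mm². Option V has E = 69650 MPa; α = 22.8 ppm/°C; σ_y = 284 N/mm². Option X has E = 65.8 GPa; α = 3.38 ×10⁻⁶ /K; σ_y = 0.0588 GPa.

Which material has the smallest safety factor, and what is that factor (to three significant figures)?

option F, n = 0.567

Converting E to GPa, α to ×10⁻⁶/K, σ_y to MPa, then σ and n for each:
  option F: E = 372.6, α = 8.44, σ_y = 271.0 → σ = 478 MPa, n = 0.567
  option P: E = 192.2, α = 15.4, σ_y = 329.0 → σ = 450 MPa, n = 0.731
  option V: E = 69.65, α = 22.8, σ_y = 284.0 → σ = 241 MPa, n = 1.18
  option X: E = 65.80, α = 3.38, σ_y = 58.80 → σ = 33.8 MPa, n = 1.74
Option F has the lowest safety factor, n = 0.567.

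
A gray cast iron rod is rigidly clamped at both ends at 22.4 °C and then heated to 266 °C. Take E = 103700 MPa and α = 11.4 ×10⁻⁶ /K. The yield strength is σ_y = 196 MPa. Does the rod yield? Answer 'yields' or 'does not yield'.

E = 103700 MPa = 103.7 GPa.
ΔT = 243.6 K. Constrained thermal stress σ = E·α·ΔT = 103.7×10³ MPa × 11.4×10⁻⁶ × 243.6 = 288 MPa (compressive).
Compare to σ_y = 196 MPa: σ ≥ σ_y, so it yields.

yields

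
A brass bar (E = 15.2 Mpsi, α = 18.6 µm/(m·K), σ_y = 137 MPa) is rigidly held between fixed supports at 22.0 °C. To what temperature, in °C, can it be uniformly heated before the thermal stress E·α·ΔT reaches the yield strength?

92.3 °C

E = 15.2 Mpsi = 104.8 GPa.
E·α·ΔT = 137.0 MPa ⇒ ΔT = 137.0 / (104.8×10³ × 18.6×10⁻⁶) = 70.28 K.
T = 22.0 + 70.28 = 92.28 °C.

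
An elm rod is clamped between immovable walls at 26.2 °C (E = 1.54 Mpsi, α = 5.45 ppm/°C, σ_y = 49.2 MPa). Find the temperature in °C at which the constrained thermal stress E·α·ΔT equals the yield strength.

E = 1.54 Mpsi = 10.62 GPa.
E·α·ΔT = 49.20 MPa ⇒ ΔT = 49.20 / (10.62×10³ × 5.45×10⁻⁶) = 850.2 K.
T = 26.2 + 850.2 = 876.4 °C.

876 °C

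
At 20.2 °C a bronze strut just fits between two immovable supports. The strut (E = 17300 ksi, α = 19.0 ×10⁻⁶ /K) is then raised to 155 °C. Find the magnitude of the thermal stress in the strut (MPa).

E = 17300 ksi = 119.3 GPa.
ΔT = 134.8 K. Constrained thermal stress σ = E·α·ΔT = 119.3×10³ MPa × 19.0×10⁻⁶ × 134.8 = 305 MPa (compressive).

305 MPa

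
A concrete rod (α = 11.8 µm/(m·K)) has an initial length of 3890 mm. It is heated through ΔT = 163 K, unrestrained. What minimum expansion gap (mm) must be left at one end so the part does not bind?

7.48 mm

ΔL = α·L₀·ΔT = 11.8×10⁻⁶ × 3890 mm × 163.0 K = 7.48 mm.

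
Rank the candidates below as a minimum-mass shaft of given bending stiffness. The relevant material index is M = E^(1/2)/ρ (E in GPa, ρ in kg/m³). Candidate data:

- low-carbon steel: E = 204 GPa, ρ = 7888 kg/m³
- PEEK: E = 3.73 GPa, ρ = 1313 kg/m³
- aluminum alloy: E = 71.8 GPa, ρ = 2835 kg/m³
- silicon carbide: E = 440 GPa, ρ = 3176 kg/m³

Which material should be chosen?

silicon carbide

Per-candidate index values:
  silicon carbide: M = 6.60×10⁻³
  aluminum alloy: M = 2.99×10⁻³
  low-carbon steel: M = 1.81×10⁻³
  PEEK: M = 1.47×10⁻³
Silicon carbide ranks first.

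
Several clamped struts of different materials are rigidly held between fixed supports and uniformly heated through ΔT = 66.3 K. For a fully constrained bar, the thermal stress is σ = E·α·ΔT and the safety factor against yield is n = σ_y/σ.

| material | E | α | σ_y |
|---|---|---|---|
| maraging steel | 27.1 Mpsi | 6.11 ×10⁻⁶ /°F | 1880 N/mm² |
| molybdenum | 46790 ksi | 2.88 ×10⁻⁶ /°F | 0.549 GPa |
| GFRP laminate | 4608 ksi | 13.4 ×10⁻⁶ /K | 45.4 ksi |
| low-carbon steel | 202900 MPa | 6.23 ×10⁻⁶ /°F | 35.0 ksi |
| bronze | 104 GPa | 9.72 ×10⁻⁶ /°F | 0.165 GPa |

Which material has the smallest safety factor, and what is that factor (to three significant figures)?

bronze, n = 1.37

With everything in SI (GPa, ×10⁻⁶/K, MPa):
  maraging steel: E = 186.8, α = 11.0, σ_y = 1880 → σ = 136 MPa, n = 13.8
  molybdenum: E = 322.6, α = 5.18, σ_y = 549.0 → σ = 111 MPa, n = 4.95
  GFRP laminate: E = 31.77, α = 13.4, σ_y = 313.0 → σ = 28.2 MPa, n = 11.1
  low-carbon steel: E = 202.9, α = 11.2, σ_y = 241.3 → σ = 151 MPa, n = 1.60
  bronze: E = 104.0, α = 17.5, σ_y = 165.0 → σ = 121 MPa, n = 1.37
The minimum is bronze at n = 1.37.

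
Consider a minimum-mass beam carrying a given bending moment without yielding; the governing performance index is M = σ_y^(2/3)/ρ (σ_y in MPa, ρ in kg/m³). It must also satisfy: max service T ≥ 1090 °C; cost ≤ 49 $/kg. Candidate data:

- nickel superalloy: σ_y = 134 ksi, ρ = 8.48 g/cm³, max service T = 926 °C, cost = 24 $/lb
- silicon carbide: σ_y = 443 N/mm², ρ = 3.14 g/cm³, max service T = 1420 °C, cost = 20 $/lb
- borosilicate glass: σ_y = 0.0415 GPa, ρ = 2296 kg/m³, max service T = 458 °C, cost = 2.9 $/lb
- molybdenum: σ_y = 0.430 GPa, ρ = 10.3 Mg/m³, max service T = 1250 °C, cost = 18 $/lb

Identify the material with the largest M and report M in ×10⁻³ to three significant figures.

silicon carbide, M = 18.5×10⁻³

Screen on constraints: max service T ≥ 1090 °C; cost ≤ 49 $/kg. Survivors: silicon carbide, molybdenum.
Putting every candidate on a common basis:
  silicon carbide: σ_y = 443.0 MPa, ρ = 3140 kg/m³
  molybdenum: σ_y = 430.0 MPa, ρ = 10300 kg/m³
  silicon carbide: M = 18.5×10⁻³
  molybdenum: M = 5.53×10⁻³
Highest index: silicon carbide.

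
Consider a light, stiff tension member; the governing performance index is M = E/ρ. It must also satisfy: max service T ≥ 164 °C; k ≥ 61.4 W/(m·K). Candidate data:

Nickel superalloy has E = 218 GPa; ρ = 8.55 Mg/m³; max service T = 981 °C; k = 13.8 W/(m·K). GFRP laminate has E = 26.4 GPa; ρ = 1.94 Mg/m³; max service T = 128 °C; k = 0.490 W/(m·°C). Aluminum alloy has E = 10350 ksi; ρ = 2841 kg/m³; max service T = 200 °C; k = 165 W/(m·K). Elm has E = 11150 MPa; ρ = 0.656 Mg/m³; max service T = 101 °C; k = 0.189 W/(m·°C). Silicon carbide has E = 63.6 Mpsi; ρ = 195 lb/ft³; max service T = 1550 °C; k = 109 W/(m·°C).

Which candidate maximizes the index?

Screen on constraints: max service T ≥ 164 °C; k ≥ 61.4 W/(m·K). Survivors: aluminum alloy, silicon carbide.
After converting to SI:
  aluminum alloy: E = 71.36 GPa, ρ = 2841 kg/m³
  silicon carbide: E = 438.5 GPa, ρ = 3124 kg/m³
  silicon carbide: M = 140 MN·m/kg
  aluminum alloy: M = 25.1 MN·m/kg
The maximum is for silicon carbide.

silicon carbide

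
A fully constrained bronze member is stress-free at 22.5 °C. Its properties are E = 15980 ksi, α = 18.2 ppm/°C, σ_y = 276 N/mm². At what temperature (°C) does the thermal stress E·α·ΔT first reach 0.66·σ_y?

113 °C

E = 15980 ksi = 110.2 GPa.
σ_y = 276 N/mm² = 276.0 MPa.
E·α·ΔT = 182.2 MPa ⇒ ΔT = 182.2 / (110.2×10³ × 18.2×10⁻⁶) = 90.84 K.
T = 22.5 + 90.84 = 113.3 °C.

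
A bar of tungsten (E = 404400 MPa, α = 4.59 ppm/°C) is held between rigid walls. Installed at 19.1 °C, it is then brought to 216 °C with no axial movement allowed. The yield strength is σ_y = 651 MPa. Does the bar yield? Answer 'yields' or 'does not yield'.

does not yield

E = 404400 MPa = 404.4 GPa.
ΔT = 196.9 K. Constrained thermal stress σ = E·α·ΔT = 404.4×10³ MPa × 4.59×10⁻⁶ × 196.9 = 365 MPa (compressive).
Compare to σ_y = 651 MPa: σ < σ_y, so it does not yield.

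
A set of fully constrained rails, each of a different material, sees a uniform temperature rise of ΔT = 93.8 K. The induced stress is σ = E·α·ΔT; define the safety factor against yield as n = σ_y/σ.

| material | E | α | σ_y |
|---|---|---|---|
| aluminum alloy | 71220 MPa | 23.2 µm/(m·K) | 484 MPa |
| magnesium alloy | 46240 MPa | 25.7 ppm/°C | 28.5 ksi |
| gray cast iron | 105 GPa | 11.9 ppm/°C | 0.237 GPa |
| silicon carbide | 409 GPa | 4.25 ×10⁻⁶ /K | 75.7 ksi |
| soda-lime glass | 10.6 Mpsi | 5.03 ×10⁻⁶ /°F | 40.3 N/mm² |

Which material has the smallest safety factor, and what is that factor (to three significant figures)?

soda-lime glass, n = 0.649

With everything in SI (GPa, ×10⁻⁶/K, MPa):
  aluminum alloy: E = 71.22, α = 23.2, σ_y = 484.0 → σ = 155 MPa, n = 3.12
  magnesium alloy: E = 46.24, α = 25.7, σ_y = 196.5 → σ = 111 MPa, n = 1.76
  gray cast iron: E = 105.0, α = 11.9, σ_y = 237.0 → σ = 117 MPa, n = 2.02
  silicon carbide: E = 409.0, α = 4.25, σ_y = 521.9 → σ = 163 MPa, n = 3.20
  soda-lime glass: E = 73.08, α = 9.05, σ_y = 40.30 → σ = 62.1 MPa, n = 0.649
Soda-lime glass has the lowest safety factor, n = 0.649.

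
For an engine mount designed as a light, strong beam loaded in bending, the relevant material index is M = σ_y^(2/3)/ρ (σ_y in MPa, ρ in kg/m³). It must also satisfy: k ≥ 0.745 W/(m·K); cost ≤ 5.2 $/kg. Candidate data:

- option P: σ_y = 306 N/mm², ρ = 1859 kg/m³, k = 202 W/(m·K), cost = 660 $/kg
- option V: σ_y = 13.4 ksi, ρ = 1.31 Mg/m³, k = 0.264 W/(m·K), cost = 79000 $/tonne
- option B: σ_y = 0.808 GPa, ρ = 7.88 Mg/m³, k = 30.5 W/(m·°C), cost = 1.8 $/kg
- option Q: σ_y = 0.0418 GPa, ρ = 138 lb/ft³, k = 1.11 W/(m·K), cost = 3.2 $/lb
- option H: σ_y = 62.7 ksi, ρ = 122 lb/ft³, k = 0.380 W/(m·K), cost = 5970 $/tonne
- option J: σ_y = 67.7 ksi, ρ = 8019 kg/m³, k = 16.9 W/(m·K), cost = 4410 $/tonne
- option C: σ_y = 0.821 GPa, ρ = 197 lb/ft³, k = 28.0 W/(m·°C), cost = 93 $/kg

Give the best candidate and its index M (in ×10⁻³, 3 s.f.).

Screen on constraints: k ≥ 0.745 W/(m·K); cost ≤ 5.2 $/kg. Survivors: option B, option J.
After converting to SI:
  option B: σ_y = 808.0 MPa, ρ = 7880 kg/m³
  option J: σ_y = 466.8 MPa, ρ = 8019 kg/m³
  option B: M = 11.0×10⁻³
  option J: M = 7.50×10⁻³
The maximum is for option B.

option B, M = 11.0×10⁻³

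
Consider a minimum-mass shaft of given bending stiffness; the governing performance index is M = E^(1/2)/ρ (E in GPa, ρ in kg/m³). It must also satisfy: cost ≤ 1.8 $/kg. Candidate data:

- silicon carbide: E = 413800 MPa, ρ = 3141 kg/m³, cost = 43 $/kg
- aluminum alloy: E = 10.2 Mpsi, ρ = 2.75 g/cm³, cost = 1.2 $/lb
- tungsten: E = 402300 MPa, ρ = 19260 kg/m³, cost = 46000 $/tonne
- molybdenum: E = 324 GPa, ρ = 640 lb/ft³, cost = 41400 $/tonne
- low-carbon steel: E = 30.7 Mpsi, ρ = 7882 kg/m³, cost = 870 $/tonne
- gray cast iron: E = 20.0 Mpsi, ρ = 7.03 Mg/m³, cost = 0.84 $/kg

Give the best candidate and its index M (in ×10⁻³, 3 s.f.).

Screen on constraints: cost ≤ 1.8 $/kg. Survivors: low-carbon steel, gray cast iron.
After converting to SI:
  low-carbon steel: E = 211.7 GPa, ρ = 7882 kg/m³
  gray cast iron: E = 137.9 GPa, ρ = 7030 kg/m³
  low-carbon steel: M = 1.85×10⁻³
  gray cast iron: M = 1.67×10⁻³
The maximum is for low-carbon steel.

low-carbon steel, M = 1.85×10⁻³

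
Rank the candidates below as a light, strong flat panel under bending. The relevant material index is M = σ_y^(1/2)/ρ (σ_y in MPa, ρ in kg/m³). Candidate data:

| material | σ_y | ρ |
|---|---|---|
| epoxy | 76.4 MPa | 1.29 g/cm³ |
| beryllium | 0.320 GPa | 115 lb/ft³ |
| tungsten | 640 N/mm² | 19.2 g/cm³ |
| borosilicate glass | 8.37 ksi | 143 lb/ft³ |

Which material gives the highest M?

beryllium

Putting every candidate on a common basis:
  epoxy: σ_y = 76.40 MPa, ρ = 1290 kg/m³
  beryllium: σ_y = 320.0 MPa, ρ = 1842 kg/m³
  tungsten: σ_y = 640.0 MPa, ρ = 19200 kg/m³
  borosilicate glass: σ_y = 57.71 MPa, ρ = 2291 kg/m³
  beryllium: M = 9.71×10⁻³
  epoxy: M = 6.78×10⁻³
  borosilicate glass: M = 3.32×10⁻³
  tungsten: M = 1.32×10⁻³
Beryllium has the largest M.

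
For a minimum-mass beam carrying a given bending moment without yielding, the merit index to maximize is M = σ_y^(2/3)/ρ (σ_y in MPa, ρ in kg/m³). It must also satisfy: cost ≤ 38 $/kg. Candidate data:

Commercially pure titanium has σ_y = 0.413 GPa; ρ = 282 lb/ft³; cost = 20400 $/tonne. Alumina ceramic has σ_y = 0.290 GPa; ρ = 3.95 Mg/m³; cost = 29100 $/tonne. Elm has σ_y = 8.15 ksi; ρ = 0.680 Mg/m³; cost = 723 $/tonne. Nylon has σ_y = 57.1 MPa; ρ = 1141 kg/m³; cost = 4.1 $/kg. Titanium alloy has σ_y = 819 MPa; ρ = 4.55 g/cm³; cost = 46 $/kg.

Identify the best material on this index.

elm

Screen on constraints: cost ≤ 38 $/kg. Survivors: commercially pure titanium, alumina ceramic, elm, nylon.
Putting every candidate on a common basis:
  commercially pure titanium: σ_y = 413.0 MPa, ρ = 4517 kg/m³
  alumina ceramic: σ_y = 290.0 MPa, ρ = 3950 kg/m³
  elm: σ_y = 56.19 MPa, ρ = 680.0 kg/m³
  nylon: σ_y = 57.10 MPa, ρ = 1141 kg/m³
  elm: M = 21.6×10⁻³
  nylon: M = 13.0×10⁻³
  commercially pure titanium: M = 12.3×10⁻³
  alumina ceramic: M = 11.1×10⁻³
Elm has the largest M.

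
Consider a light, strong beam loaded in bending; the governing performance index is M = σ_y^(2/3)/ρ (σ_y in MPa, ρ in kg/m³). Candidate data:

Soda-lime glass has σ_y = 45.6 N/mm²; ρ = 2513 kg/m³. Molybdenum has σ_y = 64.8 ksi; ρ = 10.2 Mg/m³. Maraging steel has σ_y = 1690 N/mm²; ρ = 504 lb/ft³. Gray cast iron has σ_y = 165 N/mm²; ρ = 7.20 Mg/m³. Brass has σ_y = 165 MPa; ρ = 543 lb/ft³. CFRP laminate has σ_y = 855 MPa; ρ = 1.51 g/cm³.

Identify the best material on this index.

After converting to SI:
  soda-lime glass: σ_y = 45.60 MPa, ρ = 2513 kg/m³
  molybdenum: σ_y = 446.8 MPa, ρ = 10200 kg/m³
  maraging steel: σ_y = 1690 MPa, ρ = 8073 kg/m³
  gray cast iron: σ_y = 165.0 MPa, ρ = 7200 kg/m³
  brass: σ_y = 165.0 MPa, ρ = 8698 kg/m³
  CFRP laminate: σ_y = 855.0 MPa, ρ = 1510 kg/m³
  CFRP laminate: M = 59.7×10⁻³
  maraging steel: M = 17.6×10⁻³
  molybdenum: M = 5.73×10⁻³
  soda-lime glass: M = 5.08×10⁻³
  gray cast iron: M = 4.18×10⁻³
  brass: M = 3.46×10⁻³
The maximum is for CFRP laminate.

CFRP laminate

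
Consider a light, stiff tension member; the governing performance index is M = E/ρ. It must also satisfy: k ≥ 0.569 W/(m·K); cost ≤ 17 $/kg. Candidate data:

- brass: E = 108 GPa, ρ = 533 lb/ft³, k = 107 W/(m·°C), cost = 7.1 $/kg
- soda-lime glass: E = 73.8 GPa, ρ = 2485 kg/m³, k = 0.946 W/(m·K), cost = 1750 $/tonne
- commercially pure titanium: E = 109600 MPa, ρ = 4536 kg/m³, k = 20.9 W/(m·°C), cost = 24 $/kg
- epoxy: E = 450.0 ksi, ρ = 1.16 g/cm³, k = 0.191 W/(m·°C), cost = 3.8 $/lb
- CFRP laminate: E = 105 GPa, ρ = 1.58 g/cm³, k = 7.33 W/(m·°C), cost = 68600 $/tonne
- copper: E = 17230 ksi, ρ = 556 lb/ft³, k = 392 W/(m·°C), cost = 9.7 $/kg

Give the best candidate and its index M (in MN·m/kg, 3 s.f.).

Screen on constraints: k ≥ 0.569 W/(m·K); cost ≤ 17 $/kg. Survivors: brass, soda-lime glass, copper.
In SI units:
  brass: E = 108.0 GPa, ρ = 8538 kg/m³
  soda-lime glass: E = 73.80 GPa, ρ = 2485 kg/m³
  copper: E = 118.8 GPa, ρ = 8906 kg/m³
  soda-lime glass: M = 29.7 MN·m/kg
  copper: M = 13.3 MN·m/kg
  brass: M = 12.6 MN·m/kg
Highest index: soda-lime glass.

soda-lime glass, M = 29.7 MN·m/kg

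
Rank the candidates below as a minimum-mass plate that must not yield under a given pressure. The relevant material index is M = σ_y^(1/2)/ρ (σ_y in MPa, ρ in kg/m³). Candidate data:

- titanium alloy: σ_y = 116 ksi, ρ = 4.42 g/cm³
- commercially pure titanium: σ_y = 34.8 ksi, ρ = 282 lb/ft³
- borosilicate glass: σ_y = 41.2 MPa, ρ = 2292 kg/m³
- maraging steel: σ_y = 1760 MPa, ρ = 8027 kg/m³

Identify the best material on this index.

Normalizing units and computing the index:
  titanium alloy: σ_y = 799.8 MPa, ρ = 4420 kg/m³
  commercially pure titanium: σ_y = 239.9 MPa, ρ = 4517 kg/m³
  borosilicate glass: σ_y = 41.20 MPa, ρ = 2292 kg/m³
  maraging steel: σ_y = 1760 MPa, ρ = 8027 kg/m³
  titanium alloy: M = 6.40×10⁻³
  maraging steel: M = 5.23×10⁻³
  commercially pure titanium: M = 3.43×10⁻³
  borosilicate glass: M = 2.80×10⁻³
The maximum is for titanium alloy.

titanium alloy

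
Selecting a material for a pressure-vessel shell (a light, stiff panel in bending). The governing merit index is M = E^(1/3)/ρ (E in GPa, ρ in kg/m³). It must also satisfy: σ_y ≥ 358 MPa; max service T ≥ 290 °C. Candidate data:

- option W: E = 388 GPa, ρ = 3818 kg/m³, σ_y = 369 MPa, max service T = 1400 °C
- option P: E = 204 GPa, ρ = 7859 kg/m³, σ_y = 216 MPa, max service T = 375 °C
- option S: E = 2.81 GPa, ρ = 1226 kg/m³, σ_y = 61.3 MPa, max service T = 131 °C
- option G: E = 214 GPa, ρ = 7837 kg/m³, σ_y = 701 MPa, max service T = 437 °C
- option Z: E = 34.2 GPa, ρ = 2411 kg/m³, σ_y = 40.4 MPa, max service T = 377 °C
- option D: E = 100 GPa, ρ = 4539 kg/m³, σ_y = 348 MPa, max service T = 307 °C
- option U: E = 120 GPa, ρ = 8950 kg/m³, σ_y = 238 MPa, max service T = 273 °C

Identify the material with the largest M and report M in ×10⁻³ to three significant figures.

Screen on constraints: σ_y ≥ 358 MPa; max service T ≥ 290 °C. Survivors: option W, option G.
Per-candidate index values:
  option W: M = 1.91×10⁻³
  option G: M = 0.763×10⁻³
Option W has the largest M.

option W, M = 1.91×10⁻³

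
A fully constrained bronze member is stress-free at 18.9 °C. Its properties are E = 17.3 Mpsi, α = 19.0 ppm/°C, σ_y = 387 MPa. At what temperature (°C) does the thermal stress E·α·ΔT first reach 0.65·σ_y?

E = 17.3 Mpsi = 119.3 GPa.
E·α·ΔT = 251.6 MPa ⇒ ΔT = 251.6 / (119.3×10³ × 19.0×10⁻⁶) = 111.0 K.
T = 18.9 + 111.0 = 129.9 °C.

130 °C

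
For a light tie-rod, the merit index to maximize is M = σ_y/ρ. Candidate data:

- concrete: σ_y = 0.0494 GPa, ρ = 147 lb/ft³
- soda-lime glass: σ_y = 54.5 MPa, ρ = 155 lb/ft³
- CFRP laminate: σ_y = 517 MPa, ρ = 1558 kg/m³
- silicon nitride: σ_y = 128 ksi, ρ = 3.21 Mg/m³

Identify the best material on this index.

Putting every candidate on a common basis:
  concrete: σ_y = 49.40 MPa, ρ = 2355 kg/m³
  soda-lime glass: σ_y = 54.50 MPa, ρ = 2483 kg/m³
  CFRP laminate: σ_y = 517.0 MPa, ρ = 1558 kg/m³
  silicon nitride: σ_y = 882.5 MPa, ρ = 3210 kg/m³
  CFRP laminate: M = 332 kN·m/kg
  silicon nitride: M = 275 kN·m/kg
  soda-lime glass: M = 22.0 kN·m/kg
  concrete: M = 21.0 kN·m/kg
CFRP laminate has the largest M.

CFRP laminate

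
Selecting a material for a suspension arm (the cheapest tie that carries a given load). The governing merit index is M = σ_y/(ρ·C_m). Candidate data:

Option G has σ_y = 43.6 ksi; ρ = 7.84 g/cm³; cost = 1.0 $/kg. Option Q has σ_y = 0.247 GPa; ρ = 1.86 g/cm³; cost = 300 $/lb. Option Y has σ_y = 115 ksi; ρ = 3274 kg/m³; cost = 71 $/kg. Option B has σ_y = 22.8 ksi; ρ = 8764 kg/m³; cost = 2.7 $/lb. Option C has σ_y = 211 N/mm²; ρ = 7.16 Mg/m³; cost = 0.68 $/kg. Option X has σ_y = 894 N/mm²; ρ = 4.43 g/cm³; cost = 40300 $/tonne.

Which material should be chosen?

option C

After converting to SI:
  option G: σ_y = 300.6 MPa, ρ = 7840 kg/m³, cost = 1.000 $/kg
  option Q: σ_y = 247.0 MPa, ρ = 1860 kg/m³, cost = 661.4 $/kg
  option Y: σ_y = 792.9 MPa, ρ = 3274 kg/m³, cost = 71.00 $/kg
  option B: σ_y = 157.2 MPa, ρ = 8764 kg/m³, cost = 5.952 $/kg
  option C: σ_y = 211.0 MPa, ρ = 7160 kg/m³, cost = 0.6800 $/kg
  option X: σ_y = 894.0 MPa, ρ = 4430 kg/m³, cost = 40.30 $/kg
  option C: M = 43.3 kN·m per $
  option G: M = 38.3 kN·m per $
  option X: M = 5.01 kN·m per $
  option Y: M = 3.41 kN·m per $
  option B: M = 3.01 kN·m per $
  option Q: M = 0.201 kN·m per $
Option C has the largest M.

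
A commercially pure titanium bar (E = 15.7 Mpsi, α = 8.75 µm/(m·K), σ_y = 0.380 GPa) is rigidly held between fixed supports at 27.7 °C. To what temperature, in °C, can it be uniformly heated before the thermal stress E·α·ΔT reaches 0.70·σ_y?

E = 15.7 Mpsi = 108.2 GPa.
σ_y = 0.380 GPa = 380.0 MPa.
E·α·ΔT = 266.0 MPa ⇒ ΔT = 266.0 / (108.2×10³ × 8.75×10⁻⁶) = 280.8 K.
T = 27.7 + 280.8 = 308.5 °C.

309 °C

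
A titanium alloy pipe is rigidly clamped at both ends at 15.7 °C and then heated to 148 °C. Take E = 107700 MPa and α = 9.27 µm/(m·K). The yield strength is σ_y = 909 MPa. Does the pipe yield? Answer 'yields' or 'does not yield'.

does not yield

E = 107700 MPa = 107.7 GPa.
ΔT = 132.3 K. Constrained thermal stress σ = E·α·ΔT = 107.7×10³ MPa × 9.27×10⁻⁶ × 132.3 = 132 MPa (compressive).
Compare to σ_y = 909 MPa: σ < σ_y, so it does not yield.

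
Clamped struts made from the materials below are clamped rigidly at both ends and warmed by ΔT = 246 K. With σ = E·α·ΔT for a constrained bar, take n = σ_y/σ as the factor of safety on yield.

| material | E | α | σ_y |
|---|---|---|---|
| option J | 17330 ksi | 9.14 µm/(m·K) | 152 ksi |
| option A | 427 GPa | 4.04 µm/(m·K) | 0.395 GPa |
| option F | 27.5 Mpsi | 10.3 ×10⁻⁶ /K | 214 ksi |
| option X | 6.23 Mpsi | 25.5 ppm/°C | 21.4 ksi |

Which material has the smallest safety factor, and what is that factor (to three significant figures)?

In consistent units (E in GPa, α in ×10⁻⁶/K, σ_y in MPa):
  option J: E = 119.5, α = 9.14, σ_y = 1048 → σ = 269 MPa, n = 3.90
  option A: E = 427.0, α = 4.04, σ_y = 395.0 → σ = 424 MPa, n = 0.931
  option F: E = 189.6, α = 10.3, σ_y = 1475 → σ = 480 MPa, n = 3.07
  option X: E = 42.95, α = 25.5, σ_y = 147.5 → σ = 269 MPa, n = 0.548
Smallest n: option X with n = 0.548.

option X, n = 0.548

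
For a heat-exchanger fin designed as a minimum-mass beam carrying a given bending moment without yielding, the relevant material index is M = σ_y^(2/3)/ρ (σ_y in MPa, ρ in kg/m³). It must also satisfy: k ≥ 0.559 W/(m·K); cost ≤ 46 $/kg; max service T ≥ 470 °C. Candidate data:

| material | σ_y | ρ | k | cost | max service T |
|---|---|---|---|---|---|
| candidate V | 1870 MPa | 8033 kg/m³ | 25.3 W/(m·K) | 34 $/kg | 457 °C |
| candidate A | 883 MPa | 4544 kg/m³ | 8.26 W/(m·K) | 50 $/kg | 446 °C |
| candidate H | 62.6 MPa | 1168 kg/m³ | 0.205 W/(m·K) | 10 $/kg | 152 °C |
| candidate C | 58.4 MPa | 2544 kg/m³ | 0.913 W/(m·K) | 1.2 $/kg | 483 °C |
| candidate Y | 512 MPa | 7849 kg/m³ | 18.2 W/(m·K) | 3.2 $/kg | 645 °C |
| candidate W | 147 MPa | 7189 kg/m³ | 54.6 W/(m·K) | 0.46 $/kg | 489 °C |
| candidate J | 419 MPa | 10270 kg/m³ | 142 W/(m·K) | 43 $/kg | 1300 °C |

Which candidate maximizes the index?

candidate Y

Screen on constraints: k ≥ 0.559 W/(m·K); cost ≤ 46 $/kg; max service T ≥ 470 °C. Survivors: candidate C, candidate Y, candidate W, candidate J.
Computing M directly (units already consistent):
  candidate Y: M = 8.15×10⁻³
  candidate C: M = 5.92×10⁻³
  candidate J: M = 5.45×10⁻³
  candidate W: M = 3.87×10⁻³
The maximum is for candidate Y.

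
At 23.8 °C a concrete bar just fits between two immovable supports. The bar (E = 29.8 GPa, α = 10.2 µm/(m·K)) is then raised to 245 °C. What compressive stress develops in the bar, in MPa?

67.2 MPa

ΔT = 221.2 K. Constrained thermal stress σ = E·α·ΔT = 29.80×10³ MPa × 10.2×10⁻⁶ × 221.2 = 67.2 MPa (compressive).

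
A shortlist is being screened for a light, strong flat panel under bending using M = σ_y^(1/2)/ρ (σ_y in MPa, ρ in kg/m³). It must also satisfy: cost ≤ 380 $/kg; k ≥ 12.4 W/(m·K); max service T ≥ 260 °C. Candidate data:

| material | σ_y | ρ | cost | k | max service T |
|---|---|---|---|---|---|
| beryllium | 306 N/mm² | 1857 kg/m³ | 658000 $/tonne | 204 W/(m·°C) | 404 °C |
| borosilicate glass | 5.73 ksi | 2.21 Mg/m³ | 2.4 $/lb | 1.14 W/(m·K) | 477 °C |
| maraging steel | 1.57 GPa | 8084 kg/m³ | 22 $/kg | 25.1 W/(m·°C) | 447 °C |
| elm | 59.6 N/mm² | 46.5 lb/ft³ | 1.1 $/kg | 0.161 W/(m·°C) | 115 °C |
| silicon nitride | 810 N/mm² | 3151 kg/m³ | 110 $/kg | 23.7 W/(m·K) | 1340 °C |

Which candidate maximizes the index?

silicon nitride

Screen on constraints: cost ≤ 380 $/kg; k ≥ 12.4 W/(m·K); max service T ≥ 260 °C. Survivors: maraging steel, silicon nitride.
In SI units:
  maraging steel: σ_y = 1570 MPa, ρ = 8084 kg/m³
  silicon nitride: σ_y = 810.0 MPa, ρ = 3151 kg/m³
  silicon nitride: M = 9.03×10⁻³
  maraging steel: M = 4.90×10⁻³
Highest index: silicon nitride.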